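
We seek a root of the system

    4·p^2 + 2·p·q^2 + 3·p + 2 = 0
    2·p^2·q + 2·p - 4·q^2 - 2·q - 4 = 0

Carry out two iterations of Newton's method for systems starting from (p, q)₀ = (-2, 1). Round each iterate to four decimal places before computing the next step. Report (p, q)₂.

At (-2, 1): F = (8.0000, -6.0000).
Jacobian J = [[8·p + 2·q^2 + 3, 4·p·q], [4·p·q + 2, 2·p^2 - 8·q - 2]].
At the point, J = [[-11.0000, -8.0000], [-6.0000, -2.0000]] (det J = -26.0000).
Solving J·Δ = −F gives Δ = (-2.4615, 4.3846).
Then the next iterate is (p, q)₁ = (-4.4615, 5.3846).
Round to (-4.4615, 5.3846) and repeat: F = (-190.477294, 74.692866), J = [[25.295834, -96.093572], [-94.093572, -5.266835]].
Δ = (0.8916, -1.7475), so (p, q)₂ = (-3.5699, 3.6371).

(-3.5699, 3.6371)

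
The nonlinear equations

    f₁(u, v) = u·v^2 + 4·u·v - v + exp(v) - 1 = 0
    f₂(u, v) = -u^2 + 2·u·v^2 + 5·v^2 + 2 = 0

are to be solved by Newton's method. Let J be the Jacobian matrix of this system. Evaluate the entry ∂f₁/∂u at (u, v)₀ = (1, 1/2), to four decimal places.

∂f₁/∂u = v^2 + 4·v.
At (1, 1/2) this is 2.2500.

2.2500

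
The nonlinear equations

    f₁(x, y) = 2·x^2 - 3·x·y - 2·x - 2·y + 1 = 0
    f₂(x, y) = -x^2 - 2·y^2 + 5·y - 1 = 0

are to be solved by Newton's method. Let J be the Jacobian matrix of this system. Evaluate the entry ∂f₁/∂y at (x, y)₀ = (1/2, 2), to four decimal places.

∂f₁/∂y = -3·x - 2.
At (1/2, 2) this is -3.5000.

-3.5000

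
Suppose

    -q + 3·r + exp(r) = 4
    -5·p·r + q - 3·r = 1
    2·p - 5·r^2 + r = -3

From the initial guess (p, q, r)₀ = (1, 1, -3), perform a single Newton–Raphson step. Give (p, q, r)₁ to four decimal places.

At (1, 1, -3): F = (-13.950213, 24.0000, -43.0000).
Jacobian J = [[0, -1, exp(r) + 3], [-5·r, 1, -5·p - 3], [2, 0, -10·r + 1]].
At the point, J = [[0.0000, -1.0000, 3.049787], [15.0000, 1.0000, -8.0000], [2.0000, 0.0000, 31.0000]] (det J = 474.900426).
Solving J·Δ = −F gives Δ = (-0.2078, -9.6790, 1.4005).
Then the next iterate is (p, q, r)₁ = (0.7922, -8.6790, -1.5995).

(0.7922, -8.6790, -1.5995)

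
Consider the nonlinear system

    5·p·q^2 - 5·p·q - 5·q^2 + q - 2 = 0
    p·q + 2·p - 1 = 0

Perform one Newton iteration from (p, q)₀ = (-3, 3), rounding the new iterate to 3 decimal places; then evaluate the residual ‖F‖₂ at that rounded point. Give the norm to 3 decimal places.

33.479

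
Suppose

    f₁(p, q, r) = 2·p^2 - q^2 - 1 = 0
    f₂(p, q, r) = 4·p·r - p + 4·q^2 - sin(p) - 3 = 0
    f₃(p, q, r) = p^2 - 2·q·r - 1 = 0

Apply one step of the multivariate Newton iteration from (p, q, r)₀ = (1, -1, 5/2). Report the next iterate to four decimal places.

(2.8305, -4.6610, -10.9829)

At (1, -1, 5/2): F = (0.0000, 9.158529, 5.0000).
Jacobian J = [[4·p, -2·q, 0], [4·r - cos(p) - 1, 8·q, 4·p], [2·p, -2·r, -2·q]].
At the point, J = [[4.0000, 2.0000, 0.0000], [8.459698, -8.0000, 4.0000], [2.0000, -5.0000, 2.0000]] (det J = -1.838791).
Solving J·Δ = −F gives Δ = (1.8305, -3.6610, -13.4829).
Then the next iterate is (p, q, r)₁ = (2.8305, -4.6610, -10.9829).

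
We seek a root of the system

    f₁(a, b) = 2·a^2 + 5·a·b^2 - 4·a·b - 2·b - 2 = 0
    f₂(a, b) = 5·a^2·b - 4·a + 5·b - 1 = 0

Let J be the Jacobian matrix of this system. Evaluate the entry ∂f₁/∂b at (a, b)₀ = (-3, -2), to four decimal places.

70.0000

∂f₁/∂b = 10·a·b - 4·a - 2.
At (-3, -2) this is 70.0000.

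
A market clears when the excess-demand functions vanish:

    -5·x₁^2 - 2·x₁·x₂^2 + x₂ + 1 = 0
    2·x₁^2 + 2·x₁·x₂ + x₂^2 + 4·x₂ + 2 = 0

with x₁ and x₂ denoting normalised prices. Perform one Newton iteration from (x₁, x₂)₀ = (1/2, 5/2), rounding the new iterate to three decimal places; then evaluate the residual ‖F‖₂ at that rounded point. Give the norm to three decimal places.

At (1/2, 5/2): F = (-4.000, 21.250).
Jacobian J = [[-10·x₁ - 2·x₂^2, -4·x₁·x₂ + 1], [4·x₁ + 2·x₂, 2·x₁ + 2·x₂ + 4]].
At the point, J = [[-17.500, -4.000], [7.000, 10.000]] (det J = -147.000).
Solving J·Δ = −F gives Δ = (0.306, -2.339).
Then the next iterate is (x₁, x₂)₁ = (0.806, 0.161).
Re-evaluating at (0.806, 0.161): F = (-2.12896, 4.22872), so ‖F‖₂ = 4.734.

4.734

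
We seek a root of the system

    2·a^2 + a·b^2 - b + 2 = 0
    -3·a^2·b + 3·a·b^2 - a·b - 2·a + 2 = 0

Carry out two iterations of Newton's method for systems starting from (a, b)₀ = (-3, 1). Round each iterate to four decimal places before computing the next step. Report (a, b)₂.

(-0.8257, 1.1181)

At (-3, 1): F = (16.0000, -25.0000).
Jacobian J = [[4·a + b^2, 2·a·b - 1], [-6·a·b + 3·b^2 - b - 2, -3·a^2 + 6·a·b - a]].
At the point, J = [[-11.0000, -7.0000], [18.0000, -42.0000]] (det J = 588.0000).
Solving J·Δ = −F gives Δ = (1.4405, 0.0221).
Then the next iterate is (a, b)₁ = (-1.5595, 1.0221).
Round to (-1.5595, 1.0221) and repeat: F = (4.212789, -5.631975), J = [[-5.193312, -4.187930], [9.675755, -15.300410]].
Δ = (0.7338, 0.0960), so (a, b)₂ = (-0.8257, 1.1181).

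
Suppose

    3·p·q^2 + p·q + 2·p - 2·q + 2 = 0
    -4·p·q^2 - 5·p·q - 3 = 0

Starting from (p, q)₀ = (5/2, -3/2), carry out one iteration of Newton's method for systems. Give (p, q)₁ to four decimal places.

At (5/2, -3/2): F = (23.1250, -6.7500).
Jacobian J = [[3·q^2 + q + 2, 6·p·q + p - 2], [-4·q^2 - 5·q, -8·p·q - 5·p]].
At the point, J = [[7.2500, -22.0000], [-1.5000, 17.5000]] (det J = 93.8750).
Solving J·Δ = −F gives Δ = (-2.7290, 0.1518).
Then the next iterate is (p, q)₁ = (-0.2290, -1.3482).

(-0.2290, -1.3482)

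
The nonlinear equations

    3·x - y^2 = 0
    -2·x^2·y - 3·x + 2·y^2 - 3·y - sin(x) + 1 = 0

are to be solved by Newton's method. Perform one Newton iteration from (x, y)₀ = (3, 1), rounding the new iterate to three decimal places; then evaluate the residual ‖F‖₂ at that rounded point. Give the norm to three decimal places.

2.622

At (3, 1): F = (8.000, -27.14112).
Jacobian J = [[3, -2·y], [-4·x·y - cos(x) - 3, -2·x^2 + 4·y - 3]].
At the point, J = [[3.000, -2.000], [-14.01001, -17.000]] (det J = -79.02002).
Solving J·Δ = −F gives Δ = (-2.408, 0.388).
Then the next iterate is (x, y)₁ = (0.592, 1.388).
Re-evaluating at (0.592, 1.388): F = (-0.15054, -2.61782), so ‖F‖₂ = 2.622.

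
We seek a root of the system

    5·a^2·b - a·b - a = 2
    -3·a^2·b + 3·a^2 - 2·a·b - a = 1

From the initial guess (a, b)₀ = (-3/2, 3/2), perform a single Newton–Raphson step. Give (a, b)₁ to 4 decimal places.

At (-3/2, 3/2): F = (18.6250, 1.6250).
Jacobian J = [[10·a·b - b - 1, 5·a^2 - a], [-6·a·b + 6·a - 2·b - 1, -3·a^2 - 2·a]].
At the point, J = [[-25.0000, 12.7500], [0.5000, -3.7500]] (det J = 87.3750).
Solving J·Δ = −F gives Δ = (1.0365, 0.5715).
Then the next iterate is (a, b)₁ = (-0.4635, 2.0715).

(-0.4635, 2.0715)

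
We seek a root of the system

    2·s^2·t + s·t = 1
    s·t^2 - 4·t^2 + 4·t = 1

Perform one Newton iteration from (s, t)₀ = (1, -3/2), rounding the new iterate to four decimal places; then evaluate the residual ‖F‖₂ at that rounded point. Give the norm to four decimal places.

At (1, -3/2): F = (-5.5000, -13.7500).
Jacobian J = [[4·s·t + t, 2·s^2 + s], [t^2, 2·s·t - 8·t + 4]].
At the point, J = [[-7.5000, 3.0000], [2.2500, 13.0000]] (det J = -104.2500).
Solving J·Δ = −F gives Δ = (-0.2902, 1.1079).
Then the next iterate is (s, t)₁ = (0.7098, -0.3921).
Re-evaluating at (0.7098, -0.3921): F = (-1.673405, -3.074243), so ‖F‖₂ = 3.5002.

3.5002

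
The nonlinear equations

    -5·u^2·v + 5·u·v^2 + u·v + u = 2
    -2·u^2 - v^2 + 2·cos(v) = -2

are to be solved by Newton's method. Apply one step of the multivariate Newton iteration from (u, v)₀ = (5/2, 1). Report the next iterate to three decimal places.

(1.842, -0.044)

At (5/2, 1): F = (-15.750, -10.41940).
Jacobian J = [[-10·u·v + 5·v^2 + v + 1, -5·u^2 + 10·u·v + u], [-4·u, -2·v - 2·sin(v)]].
At the point, J = [[-18.000, -3.750], [-10.000, -3.68294]] (det J = 28.79296).
Solving J·Δ = −F gives Δ = (-0.658, -1.044).
Then the next iterate is (u, v)₁ = (1.842, -0.044).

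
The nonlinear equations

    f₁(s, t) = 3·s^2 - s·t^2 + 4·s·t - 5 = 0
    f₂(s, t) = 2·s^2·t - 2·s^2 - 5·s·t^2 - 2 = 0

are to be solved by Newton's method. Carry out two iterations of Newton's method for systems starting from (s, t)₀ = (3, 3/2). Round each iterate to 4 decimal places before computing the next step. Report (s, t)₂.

(1.3310, -0.1350)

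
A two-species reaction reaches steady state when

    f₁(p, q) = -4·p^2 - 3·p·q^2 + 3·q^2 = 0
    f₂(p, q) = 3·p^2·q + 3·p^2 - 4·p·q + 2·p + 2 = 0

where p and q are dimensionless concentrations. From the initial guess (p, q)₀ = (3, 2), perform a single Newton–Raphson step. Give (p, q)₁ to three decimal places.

At (3, 2): F = (-60.000, 65.000).
Jacobian J = [[-8·p - 3·q^2, -6·p·q + 6·q], [6·p·q + 6·p - 4·q + 2, 3·p^2 - 4·p]].
At the point, J = [[-36.000, -24.000], [48.000, 15.000]] (det J = 612.000).
Solving J·Δ = −F gives Δ = (-1.078, -0.882).
Then the next iterate is (p, q)₁ = (1.922, 1.118).

(1.922, 1.118)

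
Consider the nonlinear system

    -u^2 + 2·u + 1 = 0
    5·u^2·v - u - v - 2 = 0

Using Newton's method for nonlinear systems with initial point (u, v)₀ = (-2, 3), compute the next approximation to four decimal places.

(-0.8333, 3.7456)

At (-2, 3): F = (-7.0000, 57.0000).
Jacobian J = [[-2·u + 2, 0], [10·u·v - 1, 5·u^2 - 1]].
At the point, J = [[6.0000, 0.0000], [-61.0000, 19.0000]] (det J = 114.0000).
Solving J·Δ = −F gives Δ = (1.1667, 0.7456).
Then the next iterate is (u, v)₁ = (-0.8333, 3.7456).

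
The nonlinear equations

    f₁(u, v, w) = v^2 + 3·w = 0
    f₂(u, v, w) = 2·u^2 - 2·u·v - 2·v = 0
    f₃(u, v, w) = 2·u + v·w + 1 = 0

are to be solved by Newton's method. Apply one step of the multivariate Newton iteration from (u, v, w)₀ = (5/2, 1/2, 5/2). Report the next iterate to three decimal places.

(0.708, -0.518, 0.256)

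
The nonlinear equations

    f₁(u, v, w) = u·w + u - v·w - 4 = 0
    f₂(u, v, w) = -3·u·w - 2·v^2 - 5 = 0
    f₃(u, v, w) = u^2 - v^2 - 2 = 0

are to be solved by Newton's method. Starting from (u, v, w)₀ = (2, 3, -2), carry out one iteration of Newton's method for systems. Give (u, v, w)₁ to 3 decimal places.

At (2, 3, -2): F = (0.000, -11.000, -7.000).
Jacobian J = [[w + 1, -w, u - v], [-3·w, -4·v, -3·u], [2·u, -2·v, 0]].
At the point, J = [[-1.000, 2.000, -1.000], [6.000, -12.000, -6.000], [4.000, -6.000, 0.000]] (det J = -24.000).
Solving J·Δ = −F gives Δ = (4.250, 1.667, -0.917).
Then the next iterate is (u, v, w)₁ = (6.250, 4.667, -2.917).

(6.250, 4.667, -2.917)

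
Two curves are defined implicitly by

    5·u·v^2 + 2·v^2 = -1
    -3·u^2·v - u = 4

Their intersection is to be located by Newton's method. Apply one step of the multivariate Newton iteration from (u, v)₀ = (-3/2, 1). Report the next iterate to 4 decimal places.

(-0.1843, 1.1889)

At (-3/2, 1): F = (-4.5000, -9.2500).
Jacobian J = [[5·v^2, 10·u·v + 4·v], [-6·u·v - 1, -3·u^2]].
At the point, J = [[5.0000, -11.0000], [8.0000, -6.7500]] (det J = 54.2500).
Solving J·Δ = −F gives Δ = (1.3157, 0.1889).
Then the next iterate is (u, v)₁ = (-0.1843, 1.1889).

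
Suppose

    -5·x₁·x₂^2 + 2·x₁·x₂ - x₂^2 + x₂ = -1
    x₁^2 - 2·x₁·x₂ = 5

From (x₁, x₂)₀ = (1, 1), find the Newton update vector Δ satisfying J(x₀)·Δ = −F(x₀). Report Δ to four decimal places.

(8.3333, -3.0000)

At (1, 1): F = (-2.0000, -6.0000).
Jacobian J = [[-5·x₂^2 + 2·x₂, -10·x₁·x₂ + 2·x₁ - 2·x₂ + 1], [2·x₁ - 2·x₂, -2·x₁]].
At the point, J = [[-3.0000, -9.0000], [0.0000, -2.0000]] (det J = 6.0000).
Solving J·Δ = −F gives Δ = (8.3333, -3.0000).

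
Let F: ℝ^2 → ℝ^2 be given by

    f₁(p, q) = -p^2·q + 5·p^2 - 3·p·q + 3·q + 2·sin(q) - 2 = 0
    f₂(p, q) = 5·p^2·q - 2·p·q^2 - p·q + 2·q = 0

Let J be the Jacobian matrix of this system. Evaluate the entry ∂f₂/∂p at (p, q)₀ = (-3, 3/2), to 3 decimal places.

-51.000

∂f₂/∂p = 10·p·q - 2·q^2 - q.
At (-3, 3/2) this is -51.000.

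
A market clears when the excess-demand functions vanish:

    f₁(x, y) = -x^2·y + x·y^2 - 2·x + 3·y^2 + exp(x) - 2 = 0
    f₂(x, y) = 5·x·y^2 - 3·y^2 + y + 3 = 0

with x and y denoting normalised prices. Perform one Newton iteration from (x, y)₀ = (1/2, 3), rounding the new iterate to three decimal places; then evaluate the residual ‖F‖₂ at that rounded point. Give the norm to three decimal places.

7.535

At (1/2, 3): F = (29.39872, 1.500).
Jacobian J = [[-2·x·y + y^2 + exp(x) - 2, -x^2 + 2·x·y + 6·y], [5·y^2, 10·x·y - 6·y + 1]].
At the point, J = [[5.64872, 20.750], [45.000, -2.000]] (det J = -945.04744).
Solving J·Δ = −F gives Δ = (-0.095, -1.391).
Then the next iterate is (x, y)₁ = (0.405, 1.609).
Re-evaluating at (0.405, 1.609): F = (7.24053, 2.08484), so ‖F‖₂ = 7.535.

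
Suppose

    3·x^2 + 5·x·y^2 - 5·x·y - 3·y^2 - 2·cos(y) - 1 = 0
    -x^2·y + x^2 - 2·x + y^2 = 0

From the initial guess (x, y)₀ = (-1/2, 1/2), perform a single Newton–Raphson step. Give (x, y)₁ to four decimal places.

(-0.3542, -0.8472)

At (-1/2, 1/2): F = (-2.130165, 1.3750).
Jacobian J = [[6·x + 5·y^2 - 5·y, 10·x·y - 5·x - 6·y + 2·sin(y)], [-2·x·y + 2·x - 2, -x^2 + 2·y]].
At the point, J = [[-4.2500, -2.041149], [-2.5000, 0.7500]] (det J = -8.290372).
Solving J·Δ = −F gives Δ = (0.1458, -1.3472).
Then the next iterate is (x, y)₁ = (-0.3542, -0.8472).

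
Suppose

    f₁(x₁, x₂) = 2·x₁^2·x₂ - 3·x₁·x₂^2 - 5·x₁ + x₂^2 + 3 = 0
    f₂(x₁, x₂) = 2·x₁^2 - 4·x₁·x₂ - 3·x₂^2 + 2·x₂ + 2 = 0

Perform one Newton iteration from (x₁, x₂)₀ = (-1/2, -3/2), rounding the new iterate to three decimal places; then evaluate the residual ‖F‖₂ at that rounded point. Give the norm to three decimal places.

At (-1/2, -3/2): F = (10.375, -10.250).
Jacobian J = [[4·x₁·x₂ - 3·x₂^2 - 5, 2·x₁^2 - 6·x₁·x₂ + 2·x₂], [4·x₁ - 4·x₂, -4·x₁ - 6·x₂ + 2]].
At the point, J = [[-8.750, -7.000], [4.000, 13.000]] (det J = -85.750).
Solving J·Δ = −F gives Δ = (0.736, 0.562).
Then the next iterate is (x₁, x₂)₁ = (0.236, -0.938).
Re-evaluating at (0.236, -0.938): F = (1.97243, -1.51867), so ‖F‖₂ = 2.489.

2.489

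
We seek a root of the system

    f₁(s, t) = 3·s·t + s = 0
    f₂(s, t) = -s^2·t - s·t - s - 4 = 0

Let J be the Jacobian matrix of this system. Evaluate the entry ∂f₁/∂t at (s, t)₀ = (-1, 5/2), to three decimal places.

-3.000

∂f₁/∂t = 3·s.
At (-1, 5/2) this is -3.000.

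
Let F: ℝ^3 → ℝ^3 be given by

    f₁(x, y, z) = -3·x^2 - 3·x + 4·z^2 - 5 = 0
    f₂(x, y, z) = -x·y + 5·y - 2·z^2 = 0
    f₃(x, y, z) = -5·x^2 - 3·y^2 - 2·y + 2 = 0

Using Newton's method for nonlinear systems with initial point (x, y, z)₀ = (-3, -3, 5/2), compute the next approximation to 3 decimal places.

At (-3, -3, 5/2): F = (2.000, -36.500, -64.000).
Jacobian J = [[-6·x - 3, 0, 8·z], [-y, -x + 5, -4·z], [-10·x, -6·y - 2, 0]].
At the point, J = [[15.000, 0.000, 20.000], [3.000, 8.000, -10.000], [30.000, 16.000, 0.000]] (det J = -1440.000).
Solving J·Δ = −F gives Δ = (-0.778, 5.458, 0.483).
Then the next iterate is (x, y, z)₁ = (-3.778, 2.458, 2.983).

(-3.778, 2.458, 2.983)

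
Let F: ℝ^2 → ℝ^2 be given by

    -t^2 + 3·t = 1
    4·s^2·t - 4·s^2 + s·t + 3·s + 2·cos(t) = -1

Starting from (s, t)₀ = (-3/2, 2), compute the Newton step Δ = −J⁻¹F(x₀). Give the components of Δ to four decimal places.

(1.0499, 1.0000)

At (-3/2, 2): F = (1.0000, 1.667706).
Jacobian J = [[0, -2·t + 3], [8·s·t - 8·s + t + 3, 4·s^2 + s - 2·sin(t)]].
At the point, J = [[0.0000, -1.0000], [-7.0000, 5.681405]] (det J = -7.0000).
Solving J·Δ = −F gives Δ = (1.0499, 1.0000).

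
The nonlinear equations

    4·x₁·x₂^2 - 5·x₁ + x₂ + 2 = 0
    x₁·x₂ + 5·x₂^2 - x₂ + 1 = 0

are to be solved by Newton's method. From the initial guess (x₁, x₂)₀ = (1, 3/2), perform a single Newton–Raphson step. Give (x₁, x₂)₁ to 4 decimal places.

(2.1543, 0.5679)

At (1, 3/2): F = (7.5000, 12.2500).
Jacobian J = [[4·x₂^2 - 5, 8·x₁·x₂ + 1], [x₂, x₁ + 10·x₂ - 1]].
At the point, J = [[4.0000, 13.0000], [1.5000, 15.0000]] (det J = 40.5000).
Solving J·Δ = −F gives Δ = (1.1543, -0.9321).
Then the next iterate is (x₁, x₂)₁ = (2.1543, 0.5679).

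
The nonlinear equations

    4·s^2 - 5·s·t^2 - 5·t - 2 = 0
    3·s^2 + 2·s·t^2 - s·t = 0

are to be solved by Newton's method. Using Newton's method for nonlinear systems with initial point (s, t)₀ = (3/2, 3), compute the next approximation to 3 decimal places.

At (3/2, 3): F = (-75.500, 29.250).
Jacobian J = [[8·s - 5·t^2, -10·s·t - 5], [6·s + 2·t^2 - t, 4·s·t - s]].
At the point, J = [[-33.000, -50.000], [24.000, 16.500]] (det J = 655.500).
Solving J·Δ = −F gives Δ = (-0.331, -1.292).
Then the next iterate is (s, t)₁ = (1.169, 1.708).

(1.169, 1.708)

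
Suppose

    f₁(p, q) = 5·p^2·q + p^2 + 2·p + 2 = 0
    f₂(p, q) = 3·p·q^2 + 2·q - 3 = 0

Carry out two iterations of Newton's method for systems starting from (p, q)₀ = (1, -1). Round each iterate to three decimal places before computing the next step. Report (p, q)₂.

(-0.554, 2.371)

At (1, -1): F = (0.000, -2.000).
Jacobian J = [[10·p·q + 2·p + 2, 5·p^2], [3·q^2, 6·p·q + 2]].
At the point, J = [[-6.000, 5.000], [3.000, -4.000]] (det J = 9.000).
Solving J·Δ = −F gives Δ = (-1.111, -1.333).
Then the next iterate is (p, q)₁ = (-0.111, -2.333).
Round to (-0.111, -2.333) and repeat: F = (1.64660, -9.47848), J = [[4.36763, 0.06161], [16.32867, 3.55378]].
Δ = (-0.443, 4.704), so (p, q)₂ = (-0.554, 2.371).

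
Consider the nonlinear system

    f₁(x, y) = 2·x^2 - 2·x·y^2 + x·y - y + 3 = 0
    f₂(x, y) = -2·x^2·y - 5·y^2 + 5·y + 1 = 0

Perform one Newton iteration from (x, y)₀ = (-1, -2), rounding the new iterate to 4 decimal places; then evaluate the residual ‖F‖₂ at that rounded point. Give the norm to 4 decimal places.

8.0538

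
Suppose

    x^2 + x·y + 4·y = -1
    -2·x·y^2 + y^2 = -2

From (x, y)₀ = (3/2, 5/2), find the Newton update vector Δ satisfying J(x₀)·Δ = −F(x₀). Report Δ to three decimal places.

At (3/2, 5/2): F = (17.000, -10.500).
Jacobian J = [[2·x + y, x + 4], [-2·y^2, -4·x·y + 2·y]].
At the point, J = [[5.500, 5.500], [-12.500, -10.000]] (det J = 13.750).
Solving J·Δ = −F gives Δ = (8.164, -11.255).

(8.164, -11.255)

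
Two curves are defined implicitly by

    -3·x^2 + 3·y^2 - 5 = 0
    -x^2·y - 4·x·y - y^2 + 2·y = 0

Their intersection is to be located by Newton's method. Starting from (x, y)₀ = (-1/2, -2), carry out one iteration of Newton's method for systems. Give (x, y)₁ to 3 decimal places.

(0.440, -1.244)

At (-1/2, -2): F = (6.250, -11.500).
Jacobian J = [[-6·x, 6·y], [-2·x·y - 4·y, -x^2 - 4·x - 2·y + 2]].
At the point, J = [[3.000, -12.000], [6.000, 7.750]] (det J = 95.250).
Solving J·Δ = −F gives Δ = (0.940, 0.756).
Then the next iterate is (x, y)₁ = (0.440, -1.244).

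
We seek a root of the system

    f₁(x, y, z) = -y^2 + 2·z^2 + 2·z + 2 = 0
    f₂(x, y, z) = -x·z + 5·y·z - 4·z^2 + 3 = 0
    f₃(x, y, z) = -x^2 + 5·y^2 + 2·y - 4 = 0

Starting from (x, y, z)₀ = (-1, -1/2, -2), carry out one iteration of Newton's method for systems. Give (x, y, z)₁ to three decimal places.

At (-1, -1/2, -2): F = (5.750, -10.000, -4.750).
Jacobian J = [[0, -2·y, 4·z + 2], [-z, 5·z, -x + 5·y - 8·z], [-2·x, 10·y + 2, 0]].
At the point, J = [[0.000, 1.000, -6.000], [2.000, -10.000, 14.500], [2.000, -3.000, 0.000]] (det J = -55.000).
Solving J·Δ = −F gives Δ = (5.205, 1.886, 1.273).
Then the next iterate is (x, y, z)₁ = (4.205, 1.386, -0.727).

(4.205, 1.386, -0.727)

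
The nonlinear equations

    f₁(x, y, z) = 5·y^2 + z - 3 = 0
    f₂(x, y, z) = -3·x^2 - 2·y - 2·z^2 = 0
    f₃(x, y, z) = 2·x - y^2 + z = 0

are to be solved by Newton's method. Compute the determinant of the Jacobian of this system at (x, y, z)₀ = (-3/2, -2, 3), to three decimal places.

700.000

J = [[0, 10·y, 1], [-6·x, -2, -4·z], [2, -2·y, 1]].
At the point, J = [[0.000, -20.000, 1.000], [9.000, -2.000, -12.000], [2.000, 4.000, 1.000]].
det J = 700.000.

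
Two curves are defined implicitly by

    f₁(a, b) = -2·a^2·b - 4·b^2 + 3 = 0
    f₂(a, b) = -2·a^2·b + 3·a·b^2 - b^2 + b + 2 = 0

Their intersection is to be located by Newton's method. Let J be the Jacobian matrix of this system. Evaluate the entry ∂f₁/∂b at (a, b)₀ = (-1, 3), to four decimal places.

-26.0000

∂f₁/∂b = -2·a^2 - 8·b.
At (-1, 3) this is -26.0000.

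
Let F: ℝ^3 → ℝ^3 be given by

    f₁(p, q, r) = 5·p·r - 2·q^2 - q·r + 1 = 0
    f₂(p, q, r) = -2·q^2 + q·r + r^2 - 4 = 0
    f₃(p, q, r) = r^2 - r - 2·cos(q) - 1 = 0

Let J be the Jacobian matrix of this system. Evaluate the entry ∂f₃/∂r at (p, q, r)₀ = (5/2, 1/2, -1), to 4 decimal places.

-3.0000

∂f₃/∂r = 2·r - 1.
At (5/2, 1/2, -1) this is -3.0000.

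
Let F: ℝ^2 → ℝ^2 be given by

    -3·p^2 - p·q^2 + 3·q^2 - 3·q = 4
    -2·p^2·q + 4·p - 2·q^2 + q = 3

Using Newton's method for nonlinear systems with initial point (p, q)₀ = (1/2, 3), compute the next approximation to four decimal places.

(-0.1752, 1.5957)

At (1/2, 3): F = (8.7500, -17.5000).
Jacobian J = [[-6·p - q^2, -2·p·q + 6·q - 3], [-4·p·q + 4, -2·p^2 - 4·q + 1]].
At the point, J = [[-12.0000, 12.0000], [-2.0000, -11.5000]] (det J = 162.0000).
Solving J·Δ = −F gives Δ = (-0.6752, -1.4043).
Then the next iterate is (p, q)₁ = (-0.1752, 1.5957).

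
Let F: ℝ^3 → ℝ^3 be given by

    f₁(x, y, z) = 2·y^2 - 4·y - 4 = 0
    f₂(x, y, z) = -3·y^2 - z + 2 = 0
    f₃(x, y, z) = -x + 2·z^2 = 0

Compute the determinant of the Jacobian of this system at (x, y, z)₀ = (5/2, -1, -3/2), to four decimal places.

J = [[0, 4·y - 4, 0], [0, -6·y, -1], [-1, 0, 4·z]].
At the point, J = [[0.0000, -8.0000, 0.0000], [0.0000, 6.0000, -1.0000], [-1.0000, 0.0000, -6.0000]].
det J = -8.0000.

-8.0000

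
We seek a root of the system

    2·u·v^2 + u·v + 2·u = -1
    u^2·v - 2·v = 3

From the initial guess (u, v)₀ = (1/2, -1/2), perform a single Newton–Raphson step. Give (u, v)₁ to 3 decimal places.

At (1/2, -1/2): F = (2.000, -2.125).
Jacobian J = [[2·v^2 + v + 2, 4·u·v + u], [2·u·v, u^2 - 2]].
At the point, J = [[2.000, -0.500], [-0.500, -1.750]] (det J = -3.750).
Solving J·Δ = −F gives Δ = (-1.217, -0.867).
Then the next iterate is (u, v)₁ = (-0.717, -1.367).

(-0.717, -1.367)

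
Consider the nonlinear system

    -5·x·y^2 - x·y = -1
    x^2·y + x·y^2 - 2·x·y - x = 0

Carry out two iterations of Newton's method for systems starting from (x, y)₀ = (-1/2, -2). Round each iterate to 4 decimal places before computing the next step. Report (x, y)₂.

At (-1/2, -2): F = (10.0000, -4.0000).
Jacobian J = [[-5·y^2 - y, -10·x·y - x], [2·x·y + y^2 - 2·y - 1, x^2 + 2·x·y - 2·x]].
At the point, J = [[-18.0000, -9.5000], [9.0000, 3.2500]] (det J = 27.0000).
Solving J·Δ = −F gives Δ = (0.2037, 0.6667).
Then the next iterate is (x, y)₁ = (-0.2963, -1.3333).
Round to (-0.2963, -1.3333) and repeat: F = (3.238589, -1.137598), J = [[-7.555144, -3.654268], [4.234402, 1.470507]].
Δ = (-0.1387, 1.1730), so (x, y)₂ = (-0.4350, -0.1603).

(-0.4350, -0.1603)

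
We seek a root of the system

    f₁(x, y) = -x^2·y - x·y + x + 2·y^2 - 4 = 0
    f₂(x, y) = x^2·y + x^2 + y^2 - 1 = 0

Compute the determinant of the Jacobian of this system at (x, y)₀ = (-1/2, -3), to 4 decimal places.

J = [[-2·x·y - y + 1, -x^2 - x + 4·y], [2·x·y + 2·x, x^2 + 2·y]].
At the point, J = [[1.0000, -11.7500], [2.0000, -5.7500]].
det J = 17.7500.

17.7500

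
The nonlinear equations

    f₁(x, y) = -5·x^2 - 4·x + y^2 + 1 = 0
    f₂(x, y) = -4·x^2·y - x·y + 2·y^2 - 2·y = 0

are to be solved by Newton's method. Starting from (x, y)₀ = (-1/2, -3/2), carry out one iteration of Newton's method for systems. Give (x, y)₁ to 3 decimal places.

At (-1/2, -3/2): F = (4.000, 8.250).
Jacobian J = [[-10·x - 4, 2·y], [-8·x·y - y, -4·x^2 - x + 4·y - 2]].
At the point, J = [[1.000, -3.000], [-4.500, -8.500]] (det J = -22.000).
Solving J·Δ = −F gives Δ = (-0.420, 1.193).
Then the next iterate is (x, y)₁ = (-0.920, -0.307).

(-0.920, -0.307)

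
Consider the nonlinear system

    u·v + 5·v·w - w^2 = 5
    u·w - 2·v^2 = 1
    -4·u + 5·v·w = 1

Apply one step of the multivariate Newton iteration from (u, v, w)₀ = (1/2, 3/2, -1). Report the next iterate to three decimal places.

(0.684, 0.541, -0.141)

At (1/2, 3/2, -1): F = (-12.750, -6.000, -10.500).
Jacobian J = [[v, u + 5·w, 5·v - 2·w], [w, -4·v, u], [-4, 5·w, 5·v]].
At the point, J = [[1.500, -4.500, 9.500], [-1.000, -6.000, 0.500], [-4.000, -5.000, 7.500]] (det J = -269.000).
Solving J·Δ = −F gives Δ = (0.184, -0.959, 0.859).
Then the next iterate is (u, v, w)₁ = (0.684, 0.541, -0.141).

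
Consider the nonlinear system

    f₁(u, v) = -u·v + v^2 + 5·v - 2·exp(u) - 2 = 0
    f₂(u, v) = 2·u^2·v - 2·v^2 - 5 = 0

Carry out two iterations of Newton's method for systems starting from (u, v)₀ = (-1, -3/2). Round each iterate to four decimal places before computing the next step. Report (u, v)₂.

(-3.6349, 0.6829)

At (-1, -3/2): F = (-9.485759, -12.5000).
Jacobian J = [[-v - 2·exp(u), -u + 2·v + 5], [4·u·v, 2·u^2 - 4·v]].
At the point, J = [[0.764241, 3.0000], [6.0000, 8.0000]] (det J = -11.886071).
Solving J·Δ = −F gives Δ = (-3.2295, 3.9846).
Then the next iterate is (u, v)₁ = (-4.2295, 2.4846).
Round to (-4.2295, 2.4846) and repeat: F = (27.075734, 71.545906), J = [[-2.513719, 14.1987], [-42.034463, 25.838940]].
Δ = (0.5946, -1.8017), so (u, v)₂ = (-3.6349, 0.6829).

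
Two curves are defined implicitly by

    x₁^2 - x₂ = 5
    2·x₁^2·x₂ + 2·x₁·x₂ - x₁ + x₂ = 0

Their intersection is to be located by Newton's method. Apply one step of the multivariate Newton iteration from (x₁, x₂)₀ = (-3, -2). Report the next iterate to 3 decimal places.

(-2.068, -1.593)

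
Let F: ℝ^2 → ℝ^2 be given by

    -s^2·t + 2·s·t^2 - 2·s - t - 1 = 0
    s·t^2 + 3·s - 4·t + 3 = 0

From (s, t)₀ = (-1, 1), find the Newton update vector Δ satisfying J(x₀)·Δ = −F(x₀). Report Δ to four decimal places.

(1.0000, -0.1667)

At (-1, 1): F = (-3.0000, -5.0000).
Jacobian J = [[-2·s·t + 2·t^2 - 2, -s^2 + 4·s·t - 1], [t^2 + 3, 2·s·t - 4]].
At the point, J = [[2.0000, -6.0000], [4.0000, -6.0000]] (det J = 12.0000).
Solving J·Δ = −F gives Δ = (1.0000, -0.1667).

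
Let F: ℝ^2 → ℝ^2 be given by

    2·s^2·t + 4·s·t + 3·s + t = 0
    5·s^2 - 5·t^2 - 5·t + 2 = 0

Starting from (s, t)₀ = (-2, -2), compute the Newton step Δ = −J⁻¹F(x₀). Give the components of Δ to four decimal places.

(0.7135, 0.1514)

At (-2, -2): F = (-8.0000, 12.0000).
Jacobian J = [[4·s·t + 4·t + 3, 2·s^2 + 4·s + 1], [10·s, -10·t - 5]].
At the point, J = [[11.0000, 1.0000], [-20.0000, 15.0000]] (det J = 185.0000).
Solving J·Δ = −F gives Δ = (0.7135, 0.1514).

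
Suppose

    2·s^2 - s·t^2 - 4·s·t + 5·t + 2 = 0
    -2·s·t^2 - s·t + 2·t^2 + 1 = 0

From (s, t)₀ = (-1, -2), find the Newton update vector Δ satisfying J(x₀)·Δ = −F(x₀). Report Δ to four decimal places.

(-2.5000, 2.0000)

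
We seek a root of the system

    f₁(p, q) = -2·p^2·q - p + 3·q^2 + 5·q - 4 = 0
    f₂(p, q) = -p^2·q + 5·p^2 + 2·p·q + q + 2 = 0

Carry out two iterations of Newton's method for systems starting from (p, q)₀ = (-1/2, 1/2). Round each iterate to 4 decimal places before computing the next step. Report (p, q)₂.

(-0.3848, 0.4814)

At (-1/2, 1/2): F = (-0.5000, 3.1250).
Jacobian J = [[-4·p·q - 1, -2·p^2 + 6·q + 5], [-2·p·q + 10·p + 2·q, -p^2 + 2·p + 1]].
At the point, J = [[0.0000, 7.5000], [-3.5000, -0.2500]] (det J = 26.2500).
Solving J·Δ = −F gives Δ = (0.8881, 0.0667).
Then the next iterate is (p, q)₁ = (0.3881, 0.5667).
Round to (0.3881, 0.5667) and repeat: F = (-0.761868, 3.674323), J = [[-1.879745, 8.098957], [4.574527, 1.625578]].
Δ = (-0.7729, -0.0853), so (p, q)₂ = (-0.3848, 0.4814).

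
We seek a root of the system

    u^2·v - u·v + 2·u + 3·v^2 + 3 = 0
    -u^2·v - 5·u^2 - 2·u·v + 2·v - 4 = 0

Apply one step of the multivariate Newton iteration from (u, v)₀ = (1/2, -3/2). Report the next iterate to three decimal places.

(-15.700, -3.800)

At (1/2, -3/2): F = (11.125, -6.375).
Jacobian J = [[2·u·v - v + 2, u^2 - u + 6·v], [-2·u·v - 10·u - 2·v, -u^2 - 2·u + 2]].
At the point, J = [[2.000, -9.250], [-0.500, 0.750]] (det J = -3.125).
Solving J·Δ = −F gives Δ = (-16.200, -2.300).
Then the next iterate is (u, v)₁ = (-15.700, -3.800).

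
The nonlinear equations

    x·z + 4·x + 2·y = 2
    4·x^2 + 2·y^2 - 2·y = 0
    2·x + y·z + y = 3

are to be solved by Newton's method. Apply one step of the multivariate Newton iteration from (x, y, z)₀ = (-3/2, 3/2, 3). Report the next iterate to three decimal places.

At (-3/2, 3/2, 3): F = (-9.500, 10.500, 0.000).
Jacobian J = [[z + 4, 2, x], [8·x, 4·y - 2, 0], [2, z + 1, y]].
At the point, J = [[7.000, 2.000, -1.500], [-12.000, 4.000, 0.000], [2.000, 4.000, 1.500]] (det J = 162.000).
Solving J·Δ = −F gives Δ = (0.935, 0.181, -1.728).
Then the next iterate is (x, y, z)₁ = (-0.565, 1.681, 1.272).

(-0.565, 1.681, 1.272)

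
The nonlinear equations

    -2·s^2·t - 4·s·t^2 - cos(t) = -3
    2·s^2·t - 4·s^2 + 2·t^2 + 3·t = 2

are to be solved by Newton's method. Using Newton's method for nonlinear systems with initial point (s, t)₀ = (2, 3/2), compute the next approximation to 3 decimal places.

At (2, 3/2): F = (-27.07074, 3.000).
Jacobian J = [[-4·s·t - 4·t^2, -2·s^2 - 8·s·t + sin(t)], [4·s·t - 8·s, 2·s^2 + 4·t + 3]].
At the point, J = [[-21.000, -31.00251], [-4.000, 17.000]] (det J = -481.01002).
Solving J·Δ = −F gives Δ = (-0.763, -0.356).
Then the next iterate is (s, t)₁ = (1.237, 1.144).

(1.237, 1.144)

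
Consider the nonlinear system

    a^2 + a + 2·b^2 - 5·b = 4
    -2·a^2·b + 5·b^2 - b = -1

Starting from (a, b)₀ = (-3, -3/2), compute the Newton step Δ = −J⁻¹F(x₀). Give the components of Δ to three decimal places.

At (-3, -3/2): F = (14.000, 40.750).
Jacobian J = [[2·a + 1, 4·b - 5], [-4·a·b, -2·a^2 + 10·b - 1]].
At the point, J = [[-5.000, -11.000], [-18.000, -34.000]] (det J = -28.000).
Solving J·Δ = −F gives Δ = (-0.991, 1.723).

(-0.991, 1.723)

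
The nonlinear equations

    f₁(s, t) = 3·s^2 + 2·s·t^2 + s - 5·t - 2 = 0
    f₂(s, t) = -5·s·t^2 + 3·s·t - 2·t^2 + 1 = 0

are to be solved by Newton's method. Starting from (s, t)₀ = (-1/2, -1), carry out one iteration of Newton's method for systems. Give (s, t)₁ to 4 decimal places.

At (-1/2, -1): F = (2.2500, 3.0000).
Jacobian J = [[6·s + 2·t^2 + 1, 4·s·t - 5], [-5·t^2 + 3·t, -10·s·t + 3·s - 4·t]].
At the point, J = [[0.0000, -3.0000], [-8.0000, -2.5000]] (det J = -24.0000).
Solving J·Δ = −F gives Δ = (0.1406, 0.7500).
Then the next iterate is (s, t)₁ = (-0.3594, -0.2500).

(-0.3594, -0.2500)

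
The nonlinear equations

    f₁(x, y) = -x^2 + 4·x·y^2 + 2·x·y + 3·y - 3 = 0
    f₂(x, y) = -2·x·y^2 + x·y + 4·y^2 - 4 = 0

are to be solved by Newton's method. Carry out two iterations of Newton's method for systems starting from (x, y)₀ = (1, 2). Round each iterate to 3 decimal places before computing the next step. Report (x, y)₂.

At (1, 2): F = (22.000, 6.000).
Jacobian J = [[-2·x + 4·y^2 + 2·y, 8·x·y + 2·x + 3], [-2·y^2 + y, -4·x·y + x + 8·y]].
At the point, J = [[18.000, 21.000], [-6.000, 9.000]] (det J = 288.000).
Solving J·Δ = −F gives Δ = (-0.250, -0.833).
Then the next iterate is (x, y)₁ = (0.750, 1.167).
Round to (0.750, 1.167) and repeat: F = (5.77467, 0.27997), J = [[6.28156, 11.502], [-1.55678, 6.585]].
Δ = (-0.587, -0.181), so (x, y)₂ = (0.163, 0.986).

(0.163, 0.986)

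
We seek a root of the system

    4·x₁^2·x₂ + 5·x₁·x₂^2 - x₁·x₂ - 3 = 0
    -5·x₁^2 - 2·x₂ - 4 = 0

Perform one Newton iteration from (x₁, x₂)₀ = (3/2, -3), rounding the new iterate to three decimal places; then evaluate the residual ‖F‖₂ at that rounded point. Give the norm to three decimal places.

11.109

At (3/2, -3): F = (42.000, -9.250).
Jacobian J = [[8·x₁·x₂ + 5·x₂^2 - x₂, 4·x₁^2 + 10·x₁·x₂ - x₁], [-10·x₁, -2]].
At the point, J = [[12.000, -37.500], [-15.000, -2.000]] (det J = -586.500).
Solving J·Δ = −F gives Δ = (-0.735, 0.885).
Then the next iterate is (x₁, x₂)₁ = (0.765, -2.115).
Re-evaluating at (0.765, -2.115): F = (10.77706, -2.69612), so ‖F‖₂ = 11.109.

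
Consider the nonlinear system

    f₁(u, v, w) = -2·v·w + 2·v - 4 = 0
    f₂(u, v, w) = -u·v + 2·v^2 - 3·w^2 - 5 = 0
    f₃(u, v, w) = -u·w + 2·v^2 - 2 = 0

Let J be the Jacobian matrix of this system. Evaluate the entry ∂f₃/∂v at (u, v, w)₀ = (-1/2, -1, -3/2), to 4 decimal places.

-4.0000

∂f₃/∂v = 4·v.
At (-1/2, -1, -3/2) this is -4.0000.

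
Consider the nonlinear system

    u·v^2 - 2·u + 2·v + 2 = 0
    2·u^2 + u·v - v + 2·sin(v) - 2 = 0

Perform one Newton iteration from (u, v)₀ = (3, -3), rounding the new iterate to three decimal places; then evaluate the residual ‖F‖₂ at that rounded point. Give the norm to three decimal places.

4.841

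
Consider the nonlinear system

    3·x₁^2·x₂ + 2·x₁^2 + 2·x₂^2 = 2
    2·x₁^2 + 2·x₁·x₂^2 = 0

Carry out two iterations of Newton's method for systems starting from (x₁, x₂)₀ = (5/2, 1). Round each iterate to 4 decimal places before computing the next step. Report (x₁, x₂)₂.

(0.3508, 3.9918)

At (5/2, 1): F = (31.2500, 17.5000).
Jacobian J = [[6·x₁·x₂ + 4·x₁, 3·x₁^2 + 4·x₂], [4·x₁ + 2·x₂^2, 4·x₁·x₂]].
At the point, J = [[25.0000, 22.7500], [12.0000, 10.0000]] (det J = -23.0000).
Solving J·Δ = −F gives Δ = (-3.7228, 2.7174).
Then the next iterate is (x₁, x₂)₁ = (-1.2228, 3.7174).
Round to (-1.2228, 3.7174) and repeat: F = (45.303819, -30.805420), J = [[-32.165020, 19.355320], [22.746926, -18.182547]].
Δ = (1.5736, 0.2744), so (x₁, x₂)₂ = (0.3508, 3.9918).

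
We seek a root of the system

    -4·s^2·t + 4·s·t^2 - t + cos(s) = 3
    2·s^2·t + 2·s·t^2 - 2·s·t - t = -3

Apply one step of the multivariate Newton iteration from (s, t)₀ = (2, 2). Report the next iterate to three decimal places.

(1.231, 1.494)

At (2, 2): F = (-5.41615, 25.000).
Jacobian J = [[-8·s·t + 4·t^2 - sin(s), -4·s^2 + 8·s·t - 1], [4·s·t + 2·t^2 - 2·t, 2·s^2 + 4·s·t - 2·s - 1]].
At the point, J = [[-16.90930, 15.000], [20.000, 19.000]] (det J = -621.27665).
Solving J·Δ = −F gives Δ = (-0.769, -0.506).
Then the next iterate is (s, t)₁ = (1.231, 1.494).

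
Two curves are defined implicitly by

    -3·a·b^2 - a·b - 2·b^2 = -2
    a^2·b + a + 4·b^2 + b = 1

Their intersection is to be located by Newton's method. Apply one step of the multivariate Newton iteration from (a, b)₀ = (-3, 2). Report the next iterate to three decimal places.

(-5.435, -0.261)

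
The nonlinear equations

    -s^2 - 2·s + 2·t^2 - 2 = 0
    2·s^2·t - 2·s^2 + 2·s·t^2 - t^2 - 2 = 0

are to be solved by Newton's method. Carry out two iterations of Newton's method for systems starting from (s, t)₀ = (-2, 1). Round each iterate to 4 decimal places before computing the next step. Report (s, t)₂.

At (-2, 1): F = (0.0000, -7.0000).
Jacobian J = [[-2·s - 2, 4·t], [4·s·t - 4·s + 2·t^2, 2·s^2 + 4·s·t - 2·t]].
At the point, J = [[2.0000, 4.0000], [2.0000, -2.0000]] (det J = -12.0000).
Solving J·Δ = −F gives Δ = (2.3333, -1.1667).
Then the next iterate is (s, t)₁ = (0.3333, -0.1667).
Round to (0.3333, -0.1667) and repeat: F = (-2.722111, -2.268480), J = [[-2.6666, -0.6668], [-1.499867, 0.333333]].
Δ = (-1.2811, 1.0409), so (s, t)₂ = (-0.9478, 0.8742).

(-0.9478, 0.8742)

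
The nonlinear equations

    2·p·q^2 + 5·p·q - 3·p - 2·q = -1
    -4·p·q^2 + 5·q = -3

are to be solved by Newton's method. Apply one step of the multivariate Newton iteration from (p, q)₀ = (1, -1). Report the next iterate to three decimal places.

At (1, -1): F = (-3.000, -6.000).
Jacobian J = [[2·q^2 + 5·q - 3, 4·p·q + 5·p - 2], [-4·q^2, -8·p·q + 5]].
At the point, J = [[-6.000, -1.000], [-4.000, 13.000]] (det J = -82.000).
Solving J·Δ = −F gives Δ = (-0.549, 0.293).
Then the next iterate is (p, q)₁ = (0.451, -0.707).

(0.451, -0.707)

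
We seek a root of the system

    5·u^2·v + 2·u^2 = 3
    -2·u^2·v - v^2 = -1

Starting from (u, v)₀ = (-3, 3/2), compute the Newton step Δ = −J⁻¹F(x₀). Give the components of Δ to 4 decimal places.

(1.1919, -0.3236)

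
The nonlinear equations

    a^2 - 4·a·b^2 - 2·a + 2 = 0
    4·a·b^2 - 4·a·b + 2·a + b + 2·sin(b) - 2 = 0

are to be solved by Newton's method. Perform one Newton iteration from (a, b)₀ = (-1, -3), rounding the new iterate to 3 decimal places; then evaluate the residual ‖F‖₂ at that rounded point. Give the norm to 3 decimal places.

97.732

At (-1, -3): F = (41.000, -55.28224).
Jacobian J = [[2·a - 4·b^2 - 2, -8·a·b], [4·b^2 - 4·b + 2, 8·a·b - 4·a + 2·cos(b) + 1]].
At the point, J = [[-40.000, -24.000], [50.000, 27.02002]] (det J = 119.19940).
Solving J·Δ = −F gives Δ = (1.837, -1.353).
Then the next iterate is (a, b)₁ = (0.837, -4.353).
Re-evaluating at (0.837, -4.353): F = (-62.41337, 75.20701), so ‖F‖₂ = 97.732.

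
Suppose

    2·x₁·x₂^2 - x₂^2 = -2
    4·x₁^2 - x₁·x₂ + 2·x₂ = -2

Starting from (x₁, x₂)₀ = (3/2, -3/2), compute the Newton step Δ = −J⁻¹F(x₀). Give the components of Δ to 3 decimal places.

(-0.778, 0.500)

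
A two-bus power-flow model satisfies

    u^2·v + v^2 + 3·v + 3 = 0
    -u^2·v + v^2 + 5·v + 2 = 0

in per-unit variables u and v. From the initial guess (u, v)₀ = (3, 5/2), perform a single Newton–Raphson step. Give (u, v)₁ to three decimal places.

(2.744, 0.417)

At (3, 5/2): F = (39.250, -1.750).
Jacobian J = [[2·u·v, u^2 + 2·v + 3], [-2·u·v, -u^2 + 2·v + 5]].
At the point, J = [[15.000, 17.000], [-15.000, 1.000]] (det J = 270.000).
Solving J·Δ = −F gives Δ = (-0.256, -2.083).
Then the next iterate is (u, v)₁ = (2.744, 0.417).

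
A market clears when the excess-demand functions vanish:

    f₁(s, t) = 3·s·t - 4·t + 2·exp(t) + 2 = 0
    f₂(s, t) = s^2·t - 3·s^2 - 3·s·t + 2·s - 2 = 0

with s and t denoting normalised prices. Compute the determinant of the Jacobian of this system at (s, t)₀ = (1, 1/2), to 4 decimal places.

7.3385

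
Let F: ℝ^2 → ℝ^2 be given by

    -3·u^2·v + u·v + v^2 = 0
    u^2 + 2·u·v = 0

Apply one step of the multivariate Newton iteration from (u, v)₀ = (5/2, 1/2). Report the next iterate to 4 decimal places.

(0.8352, 0.7478)

At (5/2, 1/2): F = (-7.8750, 8.7500).
Jacobian J = [[-6·u·v + v, -3·u^2 + u + 2·v], [2·u + 2·v, 2·u]].
At the point, J = [[-7.0000, -15.2500], [6.0000, 5.0000]] (det J = 56.5000).
Solving J·Δ = −F gives Δ = (-1.6648, 0.2478).
Then the next iterate is (u, v)₁ = (0.8352, 0.7478).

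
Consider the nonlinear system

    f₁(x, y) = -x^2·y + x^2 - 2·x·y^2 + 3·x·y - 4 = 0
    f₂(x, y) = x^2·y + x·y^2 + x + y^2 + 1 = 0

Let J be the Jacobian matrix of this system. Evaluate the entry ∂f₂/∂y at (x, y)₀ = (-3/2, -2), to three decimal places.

∂f₂/∂y = x^2 + 2·x·y + 2·y.
At (-3/2, -2) this is 4.250.

4.250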